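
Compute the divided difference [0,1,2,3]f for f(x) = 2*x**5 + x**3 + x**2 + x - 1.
51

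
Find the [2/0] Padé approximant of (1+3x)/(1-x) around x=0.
4*x**2 + 4*x + 1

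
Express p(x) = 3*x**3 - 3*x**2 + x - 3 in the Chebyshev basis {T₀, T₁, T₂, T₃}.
(-9/2)T₀ + (13/4)T₁ + (-3/2)T₂ + (3/4)T₃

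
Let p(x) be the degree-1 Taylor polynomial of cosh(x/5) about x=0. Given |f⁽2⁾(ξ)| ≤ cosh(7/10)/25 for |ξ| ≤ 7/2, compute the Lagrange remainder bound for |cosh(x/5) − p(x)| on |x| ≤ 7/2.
49*cosh(7/10)/200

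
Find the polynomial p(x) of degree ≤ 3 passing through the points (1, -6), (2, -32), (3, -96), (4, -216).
-3*x**3 - x**2 - 2*x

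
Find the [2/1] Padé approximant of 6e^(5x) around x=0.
(25*x**2 + 20*x + 6)/(1 - 5*x/3)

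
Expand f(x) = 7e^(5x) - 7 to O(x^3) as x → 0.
35*x + 175*x**2/2 + O(x**3)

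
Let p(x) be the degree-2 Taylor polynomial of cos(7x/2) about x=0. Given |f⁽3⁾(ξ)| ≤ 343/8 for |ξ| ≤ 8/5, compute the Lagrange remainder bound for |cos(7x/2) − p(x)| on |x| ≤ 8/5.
10976/375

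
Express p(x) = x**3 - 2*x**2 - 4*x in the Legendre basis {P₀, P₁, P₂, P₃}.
(-2/3)P₀ + (-17/5)P₁ + (-4/3)P₂ + (2/5)P₃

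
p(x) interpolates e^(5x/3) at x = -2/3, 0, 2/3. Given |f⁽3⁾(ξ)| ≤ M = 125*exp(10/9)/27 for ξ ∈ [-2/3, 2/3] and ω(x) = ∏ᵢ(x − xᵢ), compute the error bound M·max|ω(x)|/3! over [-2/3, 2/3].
1000*sqrt(3)*exp(10/9)/19683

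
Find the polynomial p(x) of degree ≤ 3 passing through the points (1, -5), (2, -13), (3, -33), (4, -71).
-x**3 - x - 3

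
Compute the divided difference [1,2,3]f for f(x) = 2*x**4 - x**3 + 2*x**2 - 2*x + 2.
46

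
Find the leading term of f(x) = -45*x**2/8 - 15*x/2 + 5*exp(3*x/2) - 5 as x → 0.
45*x**3/16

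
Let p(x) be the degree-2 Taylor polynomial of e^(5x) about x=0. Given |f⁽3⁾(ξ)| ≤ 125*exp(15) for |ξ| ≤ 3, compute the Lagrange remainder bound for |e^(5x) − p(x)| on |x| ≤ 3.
1125*exp(15)/2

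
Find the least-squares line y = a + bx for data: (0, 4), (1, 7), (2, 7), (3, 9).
a = 9/2, b = 3/2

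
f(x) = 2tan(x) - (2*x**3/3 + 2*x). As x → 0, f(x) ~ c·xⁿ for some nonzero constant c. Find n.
5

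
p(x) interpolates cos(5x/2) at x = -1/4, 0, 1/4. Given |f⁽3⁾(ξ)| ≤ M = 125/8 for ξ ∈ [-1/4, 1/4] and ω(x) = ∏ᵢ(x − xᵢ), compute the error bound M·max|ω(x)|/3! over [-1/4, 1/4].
125*sqrt(3)/13824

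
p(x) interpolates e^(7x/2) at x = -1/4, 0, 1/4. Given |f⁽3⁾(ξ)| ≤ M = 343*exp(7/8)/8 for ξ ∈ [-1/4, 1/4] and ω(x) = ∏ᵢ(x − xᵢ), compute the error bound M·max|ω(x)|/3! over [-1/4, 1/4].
343*sqrt(3)*exp(7/8)/13824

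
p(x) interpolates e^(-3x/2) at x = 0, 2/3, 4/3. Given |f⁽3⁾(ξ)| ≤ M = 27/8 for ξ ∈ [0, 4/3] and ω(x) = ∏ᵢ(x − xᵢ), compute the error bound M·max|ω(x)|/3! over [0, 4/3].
sqrt(3)/27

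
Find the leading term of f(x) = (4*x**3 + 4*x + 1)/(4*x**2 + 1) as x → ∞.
x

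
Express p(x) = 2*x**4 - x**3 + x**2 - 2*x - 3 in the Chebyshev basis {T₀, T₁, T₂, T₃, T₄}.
(-7/4)T₀ + (-11/4)T₁ + (3/2)T₂ + (-1/4)T₃ + (1/4)T₄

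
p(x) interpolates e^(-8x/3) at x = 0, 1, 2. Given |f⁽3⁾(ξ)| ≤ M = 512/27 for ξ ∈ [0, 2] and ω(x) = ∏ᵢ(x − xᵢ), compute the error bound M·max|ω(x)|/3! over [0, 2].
512*sqrt(3)/729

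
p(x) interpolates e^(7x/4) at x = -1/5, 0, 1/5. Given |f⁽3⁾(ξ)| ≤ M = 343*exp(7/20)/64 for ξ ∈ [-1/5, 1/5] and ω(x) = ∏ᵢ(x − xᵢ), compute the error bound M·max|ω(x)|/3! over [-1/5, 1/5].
343*sqrt(3)*exp(7/20)/216000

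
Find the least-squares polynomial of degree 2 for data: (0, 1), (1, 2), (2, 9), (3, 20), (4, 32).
18/35 + (4/7)x + (13/7)x²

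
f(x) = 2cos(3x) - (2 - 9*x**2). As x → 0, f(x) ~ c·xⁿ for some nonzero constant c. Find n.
4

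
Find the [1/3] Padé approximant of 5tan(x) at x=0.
5*x/(1 - x**2/3)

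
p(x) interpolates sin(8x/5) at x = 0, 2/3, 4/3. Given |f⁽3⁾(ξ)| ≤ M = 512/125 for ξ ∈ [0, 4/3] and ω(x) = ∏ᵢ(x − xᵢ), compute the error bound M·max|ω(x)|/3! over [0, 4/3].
4096*sqrt(3)/91125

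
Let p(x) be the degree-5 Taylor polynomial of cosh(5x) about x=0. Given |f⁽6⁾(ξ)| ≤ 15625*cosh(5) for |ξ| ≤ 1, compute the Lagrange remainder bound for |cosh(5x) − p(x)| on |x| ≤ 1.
3125*cosh(5)/144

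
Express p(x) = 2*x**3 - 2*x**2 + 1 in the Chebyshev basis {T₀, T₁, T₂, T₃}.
(3/2)T₁ - T₂ + (1/2)T₃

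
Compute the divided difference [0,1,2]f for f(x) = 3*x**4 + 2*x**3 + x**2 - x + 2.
28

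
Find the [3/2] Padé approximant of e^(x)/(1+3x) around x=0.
(661*x**3/15090 + 2553*x**2/10060 + 1896*x/2515 + 1)/(-7429*x**2/10060 + 6926*x/2515 + 1)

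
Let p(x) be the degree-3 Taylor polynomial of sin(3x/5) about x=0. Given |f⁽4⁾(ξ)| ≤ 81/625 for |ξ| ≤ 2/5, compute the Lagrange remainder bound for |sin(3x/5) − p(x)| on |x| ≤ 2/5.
54/390625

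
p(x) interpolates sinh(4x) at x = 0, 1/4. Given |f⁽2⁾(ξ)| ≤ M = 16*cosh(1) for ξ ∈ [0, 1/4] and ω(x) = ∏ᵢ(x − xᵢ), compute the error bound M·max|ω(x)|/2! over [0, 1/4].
cosh(1)/8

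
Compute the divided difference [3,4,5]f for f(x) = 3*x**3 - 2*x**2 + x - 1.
34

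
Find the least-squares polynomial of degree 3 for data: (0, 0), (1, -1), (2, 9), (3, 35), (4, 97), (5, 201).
-19/126 + (-239/756)x + (-116/63)x² + (215/108)x³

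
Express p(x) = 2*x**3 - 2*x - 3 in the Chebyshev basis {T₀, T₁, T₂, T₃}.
(-3)T₀ + (-1/2)T₁ + (1/2)T₃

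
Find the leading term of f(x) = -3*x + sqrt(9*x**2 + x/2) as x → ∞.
1/12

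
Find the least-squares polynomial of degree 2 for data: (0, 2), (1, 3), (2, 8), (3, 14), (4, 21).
58/35 + (83/70)x + (13/14)x²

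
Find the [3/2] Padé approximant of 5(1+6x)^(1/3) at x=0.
(56*x**3/3 + 84*x**2 + 42*x + 5)/(8*x**2 + 32*x/5 + 1)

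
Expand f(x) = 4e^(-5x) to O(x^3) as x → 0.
4 - 20*x + 50*x**2 + O(x**3)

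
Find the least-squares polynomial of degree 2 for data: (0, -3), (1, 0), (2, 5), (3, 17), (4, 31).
-20/7 + (3/14)x + (29/14)x²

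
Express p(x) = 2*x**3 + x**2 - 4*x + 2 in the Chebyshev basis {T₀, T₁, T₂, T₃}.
(5/2)T₀ + (-5/2)T₁ + (1/2)T₂ + (1/2)T₃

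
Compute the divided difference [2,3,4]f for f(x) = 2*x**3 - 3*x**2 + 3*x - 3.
15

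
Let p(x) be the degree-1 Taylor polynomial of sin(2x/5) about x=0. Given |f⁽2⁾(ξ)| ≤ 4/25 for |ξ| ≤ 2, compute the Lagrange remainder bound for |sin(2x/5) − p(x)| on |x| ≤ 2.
8/25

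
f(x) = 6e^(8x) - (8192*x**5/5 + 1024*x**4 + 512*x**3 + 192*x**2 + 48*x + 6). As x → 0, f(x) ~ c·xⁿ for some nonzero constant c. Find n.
6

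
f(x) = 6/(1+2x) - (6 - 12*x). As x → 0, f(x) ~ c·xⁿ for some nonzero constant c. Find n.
2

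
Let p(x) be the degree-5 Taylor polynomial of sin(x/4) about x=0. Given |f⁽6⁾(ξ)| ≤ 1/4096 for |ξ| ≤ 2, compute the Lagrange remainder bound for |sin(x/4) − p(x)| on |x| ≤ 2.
1/46080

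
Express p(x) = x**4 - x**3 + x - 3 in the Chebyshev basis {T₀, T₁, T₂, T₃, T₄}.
(-21/8)T₀ + (1/4)T₁ + (1/2)T₂ + (-1/4)T₃ + (1/8)T₄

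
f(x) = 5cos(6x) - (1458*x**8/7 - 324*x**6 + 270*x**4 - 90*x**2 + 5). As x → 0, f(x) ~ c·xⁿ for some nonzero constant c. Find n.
10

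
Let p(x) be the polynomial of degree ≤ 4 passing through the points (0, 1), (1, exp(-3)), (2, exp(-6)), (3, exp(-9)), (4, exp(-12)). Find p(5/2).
(-20*exp(9) - 5 + 60*exp(3) + 90*exp(6) + 3*exp(12))*exp(-12)/128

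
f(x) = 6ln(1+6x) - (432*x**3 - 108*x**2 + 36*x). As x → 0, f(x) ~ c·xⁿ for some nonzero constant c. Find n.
4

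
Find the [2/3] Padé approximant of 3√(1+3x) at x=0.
(189*x**2/16 + 63*x/5 + 3)/(-27*x**3/160 + 81*x**2/80 + 27*x/10 + 1)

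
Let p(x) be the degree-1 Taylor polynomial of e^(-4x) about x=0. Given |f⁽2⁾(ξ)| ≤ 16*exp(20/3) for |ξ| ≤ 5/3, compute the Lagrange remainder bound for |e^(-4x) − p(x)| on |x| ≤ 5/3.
200*exp(20/3)/9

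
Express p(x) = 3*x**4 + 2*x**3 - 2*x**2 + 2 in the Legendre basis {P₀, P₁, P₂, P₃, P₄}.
(29/15)P₀ + (6/5)P₁ + (8/21)P₂ + (4/5)P₃ + (24/35)P₄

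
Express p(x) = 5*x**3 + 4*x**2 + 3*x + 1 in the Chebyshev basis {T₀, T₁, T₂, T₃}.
(3)T₀ + (27/4)T₁ + (2)T₂ + (5/4)T₃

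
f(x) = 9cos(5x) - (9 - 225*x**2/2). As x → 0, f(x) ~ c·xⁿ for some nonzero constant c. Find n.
4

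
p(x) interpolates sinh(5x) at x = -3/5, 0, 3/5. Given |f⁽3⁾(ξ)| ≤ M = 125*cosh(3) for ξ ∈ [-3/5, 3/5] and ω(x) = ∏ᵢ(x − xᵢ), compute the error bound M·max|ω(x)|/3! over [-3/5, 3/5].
sqrt(3)*cosh(3)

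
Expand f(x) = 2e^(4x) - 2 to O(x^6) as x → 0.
8*x + 16*x**2 + 64*x**3/3 + 64*x**4/3 + 256*x**5/15 + O(x**6)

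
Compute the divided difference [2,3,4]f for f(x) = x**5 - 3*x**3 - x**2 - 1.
257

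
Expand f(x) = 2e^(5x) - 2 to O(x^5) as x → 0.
10*x + 25*x**2 + 125*x**3/3 + 625*x**4/12 + O(x**5)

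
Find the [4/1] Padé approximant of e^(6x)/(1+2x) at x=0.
(378*x**4/55 + 72*x**3/11 + 342*x**2/55 + 168*x/55 + 1)/(1 - 52*x/55)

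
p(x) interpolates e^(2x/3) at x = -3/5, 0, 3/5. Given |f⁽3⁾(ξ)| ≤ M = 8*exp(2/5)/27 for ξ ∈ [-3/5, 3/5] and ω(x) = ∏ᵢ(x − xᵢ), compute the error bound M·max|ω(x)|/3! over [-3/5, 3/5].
8*sqrt(3)*exp(2/5)/3375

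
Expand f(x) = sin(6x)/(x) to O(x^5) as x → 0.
6 - 36*x**2 + 324*x**4/5 + O(x**5)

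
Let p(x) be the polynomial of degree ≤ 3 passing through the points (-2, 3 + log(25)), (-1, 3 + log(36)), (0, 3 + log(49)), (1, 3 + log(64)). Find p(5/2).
3 + log(3101843146481947279097856*2**(1/4)*3**(7/8)*5**(5/8)*7**(3/8)/598691348064270045003125)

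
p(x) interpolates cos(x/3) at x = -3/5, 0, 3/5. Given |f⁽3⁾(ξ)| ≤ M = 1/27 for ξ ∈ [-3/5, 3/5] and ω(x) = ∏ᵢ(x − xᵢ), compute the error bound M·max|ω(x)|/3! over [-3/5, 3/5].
sqrt(3)/3375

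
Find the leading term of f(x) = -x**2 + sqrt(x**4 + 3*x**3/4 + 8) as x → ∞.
3*x/8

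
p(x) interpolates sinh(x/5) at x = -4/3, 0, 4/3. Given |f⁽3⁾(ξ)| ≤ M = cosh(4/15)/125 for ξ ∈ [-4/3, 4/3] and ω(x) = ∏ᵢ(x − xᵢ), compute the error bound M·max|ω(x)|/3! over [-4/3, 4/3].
64*sqrt(3)*cosh(4/15)/91125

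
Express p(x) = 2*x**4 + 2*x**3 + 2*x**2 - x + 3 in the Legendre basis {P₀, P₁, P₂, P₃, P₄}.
(61/15)P₀ + (1/5)P₁ + (52/21)P₂ + (4/5)P₃ + (16/35)P₄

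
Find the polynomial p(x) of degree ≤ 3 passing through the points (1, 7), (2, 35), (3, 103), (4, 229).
3*x**3 + 2*x**2 + x + 1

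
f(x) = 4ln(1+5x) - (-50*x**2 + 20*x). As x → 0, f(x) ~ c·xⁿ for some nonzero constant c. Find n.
3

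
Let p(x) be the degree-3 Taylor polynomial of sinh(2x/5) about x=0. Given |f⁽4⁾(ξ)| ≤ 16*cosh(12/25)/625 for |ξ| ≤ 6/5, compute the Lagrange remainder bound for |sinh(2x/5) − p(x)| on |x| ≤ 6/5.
864*cosh(12/25)/390625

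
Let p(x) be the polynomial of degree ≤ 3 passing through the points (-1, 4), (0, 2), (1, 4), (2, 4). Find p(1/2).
23/8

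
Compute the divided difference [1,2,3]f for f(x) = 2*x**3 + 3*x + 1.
12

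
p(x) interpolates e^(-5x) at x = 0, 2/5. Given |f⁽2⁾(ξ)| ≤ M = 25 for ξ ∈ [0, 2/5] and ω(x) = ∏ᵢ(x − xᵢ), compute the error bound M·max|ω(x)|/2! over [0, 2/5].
1/2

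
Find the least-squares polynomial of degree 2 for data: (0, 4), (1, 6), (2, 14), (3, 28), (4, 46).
134/35 + (-9/35)x + (19/7)x²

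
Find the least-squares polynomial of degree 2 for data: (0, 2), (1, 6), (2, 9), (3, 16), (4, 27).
18/7 + (6/7)x + (9/7)x²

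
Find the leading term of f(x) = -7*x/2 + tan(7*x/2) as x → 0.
343*x**3/24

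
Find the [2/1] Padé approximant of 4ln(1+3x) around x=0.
6*x*(x + 2)/(2*x + 1)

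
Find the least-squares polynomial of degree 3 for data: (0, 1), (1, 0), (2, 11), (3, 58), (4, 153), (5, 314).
9/7 + (-13/3)x + (-11/14)x² + (17/6)x³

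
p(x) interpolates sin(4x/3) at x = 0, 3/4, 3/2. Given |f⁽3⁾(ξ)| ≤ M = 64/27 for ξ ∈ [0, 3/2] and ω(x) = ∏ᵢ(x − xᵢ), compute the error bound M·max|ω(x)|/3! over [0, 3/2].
sqrt(3)/27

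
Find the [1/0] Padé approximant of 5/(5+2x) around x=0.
1 - 2*x/5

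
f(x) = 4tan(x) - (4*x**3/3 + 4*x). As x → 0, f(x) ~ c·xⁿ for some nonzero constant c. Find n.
5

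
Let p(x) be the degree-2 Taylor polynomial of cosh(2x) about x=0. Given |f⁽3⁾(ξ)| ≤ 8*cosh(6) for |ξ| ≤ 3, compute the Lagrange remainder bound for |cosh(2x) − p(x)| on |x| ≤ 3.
36*cosh(6)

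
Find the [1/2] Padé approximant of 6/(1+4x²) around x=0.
6/(4*x**2 + 1)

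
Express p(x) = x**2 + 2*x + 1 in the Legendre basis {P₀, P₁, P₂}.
(4/3)P₀ + (2)P₁ + (2/3)P₂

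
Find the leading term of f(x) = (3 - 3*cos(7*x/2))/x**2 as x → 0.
147/8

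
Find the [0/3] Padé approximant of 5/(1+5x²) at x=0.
5/(5*x**2 + 1)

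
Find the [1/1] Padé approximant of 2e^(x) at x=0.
(x + 2)/(1 - x/2)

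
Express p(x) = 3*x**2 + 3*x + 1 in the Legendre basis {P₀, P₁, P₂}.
(2)P₀ + (3)P₁ + (2)P₂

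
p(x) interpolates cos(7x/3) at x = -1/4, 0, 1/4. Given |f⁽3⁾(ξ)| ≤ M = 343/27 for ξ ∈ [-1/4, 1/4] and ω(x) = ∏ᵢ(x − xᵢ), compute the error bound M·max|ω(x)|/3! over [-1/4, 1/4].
343*sqrt(3)/46656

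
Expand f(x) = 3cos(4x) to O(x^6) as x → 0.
3 - 24*x**2 + 32*x**4 + O(x**6)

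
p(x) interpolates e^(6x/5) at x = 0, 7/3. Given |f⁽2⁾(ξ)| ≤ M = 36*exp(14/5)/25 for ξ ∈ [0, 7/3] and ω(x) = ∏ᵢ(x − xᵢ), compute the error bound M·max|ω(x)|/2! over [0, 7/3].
49*exp(14/5)/50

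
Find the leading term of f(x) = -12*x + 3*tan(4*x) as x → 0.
64*x**3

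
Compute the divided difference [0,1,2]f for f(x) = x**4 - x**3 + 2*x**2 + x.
6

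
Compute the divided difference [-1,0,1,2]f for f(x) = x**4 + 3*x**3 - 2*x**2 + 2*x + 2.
5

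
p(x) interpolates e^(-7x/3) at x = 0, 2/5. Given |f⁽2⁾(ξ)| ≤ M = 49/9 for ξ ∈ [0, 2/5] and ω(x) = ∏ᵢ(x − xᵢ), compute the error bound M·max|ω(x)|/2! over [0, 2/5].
49/450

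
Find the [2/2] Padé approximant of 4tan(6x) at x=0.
24*x/(1 - 12*x**2)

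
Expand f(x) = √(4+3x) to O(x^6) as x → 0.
2 + 3*x/4 - 9*x**2/64 + 27*x**3/512 - 405*x**4/16384 + 1701*x**5/131072 + O(x**6)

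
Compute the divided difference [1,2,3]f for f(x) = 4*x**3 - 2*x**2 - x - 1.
22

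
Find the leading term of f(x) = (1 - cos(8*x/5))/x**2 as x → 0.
32/25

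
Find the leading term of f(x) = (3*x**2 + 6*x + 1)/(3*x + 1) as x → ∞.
x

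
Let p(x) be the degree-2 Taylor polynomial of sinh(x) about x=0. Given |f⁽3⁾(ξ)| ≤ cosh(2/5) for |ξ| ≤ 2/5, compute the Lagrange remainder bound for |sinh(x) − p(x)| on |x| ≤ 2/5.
4*cosh(2/5)/375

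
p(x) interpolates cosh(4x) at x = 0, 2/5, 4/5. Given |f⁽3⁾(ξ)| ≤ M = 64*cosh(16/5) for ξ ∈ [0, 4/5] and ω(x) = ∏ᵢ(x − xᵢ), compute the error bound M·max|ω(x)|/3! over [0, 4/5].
512*sqrt(3)*cosh(16/5)/3375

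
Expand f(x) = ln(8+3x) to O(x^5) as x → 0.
log(8) + 3*x/8 - 9*x**2/128 + 9*x**3/512 - 81*x**4/16384 + O(x**5)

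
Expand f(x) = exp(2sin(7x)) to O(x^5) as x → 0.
1 + 14*x + 98*x**2 + 343*x**3 + O(x**5)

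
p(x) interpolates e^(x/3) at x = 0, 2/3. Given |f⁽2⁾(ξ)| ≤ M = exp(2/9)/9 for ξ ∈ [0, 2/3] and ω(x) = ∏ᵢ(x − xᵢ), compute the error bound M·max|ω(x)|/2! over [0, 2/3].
exp(2/9)/162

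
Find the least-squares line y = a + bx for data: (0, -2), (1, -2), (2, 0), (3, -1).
a = -2, b = 1/2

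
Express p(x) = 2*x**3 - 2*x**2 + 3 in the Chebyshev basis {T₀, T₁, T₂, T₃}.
(2)T₀ + (3/2)T₁ - T₂ + (1/2)T₃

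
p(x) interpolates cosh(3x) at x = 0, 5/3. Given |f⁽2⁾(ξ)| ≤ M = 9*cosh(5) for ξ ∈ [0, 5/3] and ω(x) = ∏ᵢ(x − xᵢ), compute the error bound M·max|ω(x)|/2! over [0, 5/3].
25*cosh(5)/8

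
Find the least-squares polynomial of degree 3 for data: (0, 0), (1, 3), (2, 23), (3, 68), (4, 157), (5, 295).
1/126 + (-571/756)x + (241/126)x² + (217/108)x³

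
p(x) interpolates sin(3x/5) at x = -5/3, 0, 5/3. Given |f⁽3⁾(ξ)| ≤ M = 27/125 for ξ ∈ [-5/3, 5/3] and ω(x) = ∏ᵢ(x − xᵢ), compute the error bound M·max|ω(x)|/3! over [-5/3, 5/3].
sqrt(3)/27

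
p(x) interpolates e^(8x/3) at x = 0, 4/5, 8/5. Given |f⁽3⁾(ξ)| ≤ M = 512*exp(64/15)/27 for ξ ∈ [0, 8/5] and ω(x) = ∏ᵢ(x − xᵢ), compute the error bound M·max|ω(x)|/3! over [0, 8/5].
32768*sqrt(3)*exp(64/15)/91125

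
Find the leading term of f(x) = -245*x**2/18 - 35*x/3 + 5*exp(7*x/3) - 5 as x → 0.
1715*x**3/162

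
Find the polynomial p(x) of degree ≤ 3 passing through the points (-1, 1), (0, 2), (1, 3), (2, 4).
x + 2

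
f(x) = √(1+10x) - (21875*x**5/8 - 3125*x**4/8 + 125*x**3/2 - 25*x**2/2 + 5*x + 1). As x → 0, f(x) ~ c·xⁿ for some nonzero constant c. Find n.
6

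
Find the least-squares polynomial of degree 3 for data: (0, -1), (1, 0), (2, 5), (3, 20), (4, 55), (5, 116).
-65/63 + (400/189)x + (-20/9)x² + (35/27)x³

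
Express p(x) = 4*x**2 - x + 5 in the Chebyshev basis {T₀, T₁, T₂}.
(7)T₀ - T₁ + (2)T₂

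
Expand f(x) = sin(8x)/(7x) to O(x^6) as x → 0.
8/7 - 256*x**2/21 + 4096*x**4/105 + O(x**6)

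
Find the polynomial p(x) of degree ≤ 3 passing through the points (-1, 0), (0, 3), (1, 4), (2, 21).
3*x**3 - x**2 - x + 3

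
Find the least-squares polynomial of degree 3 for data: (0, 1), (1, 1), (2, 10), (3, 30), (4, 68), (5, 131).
101/126 + (-593/756)x + (43/63)x² + (101/108)x³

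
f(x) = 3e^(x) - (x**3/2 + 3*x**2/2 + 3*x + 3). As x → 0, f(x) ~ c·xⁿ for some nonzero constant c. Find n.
4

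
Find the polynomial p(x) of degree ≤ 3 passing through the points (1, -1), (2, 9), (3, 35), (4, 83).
x**3 + 2*x**2 - 3*x - 1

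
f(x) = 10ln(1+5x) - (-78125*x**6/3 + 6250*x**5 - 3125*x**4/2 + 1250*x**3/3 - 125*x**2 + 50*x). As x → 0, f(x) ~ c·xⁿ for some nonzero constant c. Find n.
7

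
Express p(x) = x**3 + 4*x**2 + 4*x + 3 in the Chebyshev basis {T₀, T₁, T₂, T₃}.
(5)T₀ + (19/4)T₁ + (2)T₂ + (1/4)T₃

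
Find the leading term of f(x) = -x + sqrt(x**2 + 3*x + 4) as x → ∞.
3/2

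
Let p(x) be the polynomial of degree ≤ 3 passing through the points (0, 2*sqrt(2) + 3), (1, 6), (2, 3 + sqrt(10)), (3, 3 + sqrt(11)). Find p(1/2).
-5*sqrt(10)/16 + sqrt(11)/16 + 5*sqrt(2)/8 + 93/16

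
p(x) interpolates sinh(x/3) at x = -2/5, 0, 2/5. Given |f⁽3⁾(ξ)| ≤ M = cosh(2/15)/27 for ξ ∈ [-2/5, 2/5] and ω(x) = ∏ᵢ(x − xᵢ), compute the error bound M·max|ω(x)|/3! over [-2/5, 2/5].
8*sqrt(3)*cosh(2/15)/91125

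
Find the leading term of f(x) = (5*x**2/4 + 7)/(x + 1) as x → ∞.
5*x/4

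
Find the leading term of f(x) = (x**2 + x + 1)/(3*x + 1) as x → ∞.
x/3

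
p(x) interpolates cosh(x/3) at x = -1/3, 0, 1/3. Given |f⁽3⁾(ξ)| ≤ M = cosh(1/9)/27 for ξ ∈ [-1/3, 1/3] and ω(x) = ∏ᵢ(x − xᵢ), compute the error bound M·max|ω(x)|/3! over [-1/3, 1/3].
sqrt(3)*cosh(1/9)/19683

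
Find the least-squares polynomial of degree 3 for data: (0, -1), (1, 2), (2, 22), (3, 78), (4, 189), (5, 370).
-55/63 + (-185/378)x + (2/63)x² + (161/54)x³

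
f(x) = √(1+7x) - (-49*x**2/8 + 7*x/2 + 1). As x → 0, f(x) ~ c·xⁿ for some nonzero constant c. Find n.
3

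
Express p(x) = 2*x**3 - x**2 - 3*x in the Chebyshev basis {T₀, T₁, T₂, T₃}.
(-1/2)T₀ + (-3/2)T₁ + (-1/2)T₂ + (1/2)T₃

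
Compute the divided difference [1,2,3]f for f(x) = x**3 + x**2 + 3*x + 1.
7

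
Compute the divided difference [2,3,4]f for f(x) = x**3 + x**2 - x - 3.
10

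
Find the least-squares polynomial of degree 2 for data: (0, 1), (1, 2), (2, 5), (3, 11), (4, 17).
6/7 + (27/70)x + (13/14)x²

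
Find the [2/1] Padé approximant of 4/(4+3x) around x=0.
1/(3*x/4 + 1)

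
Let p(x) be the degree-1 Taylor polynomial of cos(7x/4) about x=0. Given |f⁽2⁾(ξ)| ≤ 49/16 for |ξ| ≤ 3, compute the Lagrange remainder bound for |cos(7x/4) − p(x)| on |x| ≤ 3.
441/32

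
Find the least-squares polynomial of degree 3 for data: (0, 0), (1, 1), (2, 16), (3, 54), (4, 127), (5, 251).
-31/126 + (115/756)x + (-2/9)x² + (221/108)x³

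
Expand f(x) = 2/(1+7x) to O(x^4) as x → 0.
2 - 14*x + 98*x**2 - 686*x**3 + O(x**4)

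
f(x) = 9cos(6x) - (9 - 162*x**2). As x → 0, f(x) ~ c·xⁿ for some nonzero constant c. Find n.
4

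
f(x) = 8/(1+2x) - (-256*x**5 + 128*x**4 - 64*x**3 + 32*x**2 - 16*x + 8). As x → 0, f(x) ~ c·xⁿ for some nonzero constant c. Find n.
6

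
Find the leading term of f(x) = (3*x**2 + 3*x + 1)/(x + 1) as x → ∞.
3*x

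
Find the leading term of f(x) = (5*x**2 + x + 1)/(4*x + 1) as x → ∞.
5*x/4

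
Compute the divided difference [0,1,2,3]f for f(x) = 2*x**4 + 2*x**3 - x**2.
14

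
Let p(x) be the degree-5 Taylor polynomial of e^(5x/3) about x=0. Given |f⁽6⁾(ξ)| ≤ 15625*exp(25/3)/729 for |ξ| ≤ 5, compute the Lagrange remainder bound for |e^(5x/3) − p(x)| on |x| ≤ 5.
48828125*exp(25/3)/104976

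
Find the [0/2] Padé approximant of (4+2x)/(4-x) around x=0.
1/(3*x**2/8 - 3*x/4 + 1)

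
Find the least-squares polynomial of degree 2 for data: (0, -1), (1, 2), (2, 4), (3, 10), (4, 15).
-6/7 + (12/7)x + (4/7)x²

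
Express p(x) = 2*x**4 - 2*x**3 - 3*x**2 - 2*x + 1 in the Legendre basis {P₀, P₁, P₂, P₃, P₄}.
(2/5)P₀ + (-16/5)P₁ + (-6/7)P₂ + (-4/5)P₃ + (16/35)P₄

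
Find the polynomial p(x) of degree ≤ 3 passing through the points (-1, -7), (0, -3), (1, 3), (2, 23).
2*x**3 + x**2 + 3*x - 3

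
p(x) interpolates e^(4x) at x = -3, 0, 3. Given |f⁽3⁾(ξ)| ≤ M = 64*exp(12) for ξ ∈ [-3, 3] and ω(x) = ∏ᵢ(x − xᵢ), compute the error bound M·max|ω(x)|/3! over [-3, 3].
64*sqrt(3)*exp(12)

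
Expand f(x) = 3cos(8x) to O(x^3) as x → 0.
3 - 96*x**2 + O(x**3)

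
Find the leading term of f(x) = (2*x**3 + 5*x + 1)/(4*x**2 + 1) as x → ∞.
x/2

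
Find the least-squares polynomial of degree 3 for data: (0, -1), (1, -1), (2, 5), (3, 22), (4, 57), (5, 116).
-22/21 + (-4/9)x + (-31/84)x² + (37/36)x³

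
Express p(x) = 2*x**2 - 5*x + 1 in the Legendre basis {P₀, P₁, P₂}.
(5/3)P₀ + (-5)P₁ + (4/3)P₂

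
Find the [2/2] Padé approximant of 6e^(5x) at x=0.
(25*x**2/2 + 15*x + 6)/(25*x**2/12 - 5*x/2 + 1)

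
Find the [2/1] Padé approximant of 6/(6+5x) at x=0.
1/(5*x/6 + 1)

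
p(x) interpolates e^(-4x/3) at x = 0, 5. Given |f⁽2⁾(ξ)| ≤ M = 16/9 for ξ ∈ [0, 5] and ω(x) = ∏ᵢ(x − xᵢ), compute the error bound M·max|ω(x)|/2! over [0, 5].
50/9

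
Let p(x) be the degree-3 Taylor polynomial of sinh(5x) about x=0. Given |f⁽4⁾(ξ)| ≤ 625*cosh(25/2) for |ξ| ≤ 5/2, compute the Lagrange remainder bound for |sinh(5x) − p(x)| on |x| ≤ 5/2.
390625*cosh(25/2)/384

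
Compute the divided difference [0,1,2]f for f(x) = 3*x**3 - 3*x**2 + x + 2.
6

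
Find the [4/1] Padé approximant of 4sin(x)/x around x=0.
x**4/30 - 2*x**2/3 + 4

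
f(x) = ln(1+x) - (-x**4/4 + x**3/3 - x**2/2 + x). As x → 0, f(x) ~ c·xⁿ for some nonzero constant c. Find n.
5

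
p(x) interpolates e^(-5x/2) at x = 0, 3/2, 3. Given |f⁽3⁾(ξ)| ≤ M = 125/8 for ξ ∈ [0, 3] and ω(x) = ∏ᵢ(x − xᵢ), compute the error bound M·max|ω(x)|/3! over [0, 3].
125*sqrt(3)/64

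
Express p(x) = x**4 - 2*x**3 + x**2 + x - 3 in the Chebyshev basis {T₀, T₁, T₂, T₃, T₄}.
(-17/8)T₀ + (-1/2)T₁ + T₂ + (-1/2)T₃ + (1/8)T₄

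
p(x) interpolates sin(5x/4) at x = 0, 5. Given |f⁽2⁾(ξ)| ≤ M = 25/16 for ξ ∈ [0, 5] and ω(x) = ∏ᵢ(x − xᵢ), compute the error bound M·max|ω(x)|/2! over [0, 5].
625/128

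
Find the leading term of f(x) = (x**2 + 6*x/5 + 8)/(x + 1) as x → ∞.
x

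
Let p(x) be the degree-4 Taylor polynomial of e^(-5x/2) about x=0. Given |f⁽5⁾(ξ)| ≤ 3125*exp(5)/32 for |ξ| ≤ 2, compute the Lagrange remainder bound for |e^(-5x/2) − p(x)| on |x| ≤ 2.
625*exp(5)/24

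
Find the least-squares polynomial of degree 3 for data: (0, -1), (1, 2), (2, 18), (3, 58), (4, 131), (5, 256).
-26/21 + (142/63)x + (-19/42)x² + (37/18)x³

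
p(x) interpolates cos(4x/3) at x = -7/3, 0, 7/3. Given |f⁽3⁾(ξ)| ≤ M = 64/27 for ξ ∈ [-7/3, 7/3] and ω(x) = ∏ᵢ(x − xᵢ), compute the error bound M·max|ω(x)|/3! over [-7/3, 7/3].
21952*sqrt(3)/19683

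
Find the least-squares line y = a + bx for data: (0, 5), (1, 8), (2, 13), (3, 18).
a = 22/5, b = 22/5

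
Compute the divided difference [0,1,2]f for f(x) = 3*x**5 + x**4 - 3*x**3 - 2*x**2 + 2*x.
41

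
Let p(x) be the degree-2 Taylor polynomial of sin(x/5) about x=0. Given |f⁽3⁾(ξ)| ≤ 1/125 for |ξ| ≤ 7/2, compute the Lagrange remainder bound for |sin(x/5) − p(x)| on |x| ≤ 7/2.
343/6000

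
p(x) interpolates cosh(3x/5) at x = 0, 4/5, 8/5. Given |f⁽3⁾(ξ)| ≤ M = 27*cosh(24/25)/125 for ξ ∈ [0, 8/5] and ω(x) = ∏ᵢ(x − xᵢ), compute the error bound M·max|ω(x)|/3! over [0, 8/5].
64*sqrt(3)*cosh(24/25)/15625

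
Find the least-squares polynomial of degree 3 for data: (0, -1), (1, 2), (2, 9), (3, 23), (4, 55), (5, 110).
-71/63 + (925/189)x + (-155/63)x² + (32/27)x³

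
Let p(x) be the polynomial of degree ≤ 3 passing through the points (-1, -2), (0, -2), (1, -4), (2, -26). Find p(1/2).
-13/8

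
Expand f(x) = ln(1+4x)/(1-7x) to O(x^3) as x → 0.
4*x + 20*x**2 + O(x**3)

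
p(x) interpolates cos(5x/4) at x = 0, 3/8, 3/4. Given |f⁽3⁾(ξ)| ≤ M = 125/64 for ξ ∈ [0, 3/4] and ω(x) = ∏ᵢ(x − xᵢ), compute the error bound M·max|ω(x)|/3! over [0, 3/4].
125*sqrt(3)/32768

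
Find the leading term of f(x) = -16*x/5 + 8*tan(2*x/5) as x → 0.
64*x**3/375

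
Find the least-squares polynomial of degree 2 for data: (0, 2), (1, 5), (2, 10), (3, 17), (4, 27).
73/35 + (57/35)x + (8/7)x²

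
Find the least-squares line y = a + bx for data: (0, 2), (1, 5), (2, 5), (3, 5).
a = 29/10, b = 9/10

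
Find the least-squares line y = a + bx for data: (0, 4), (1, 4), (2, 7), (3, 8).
a = 7/2, b = 3/2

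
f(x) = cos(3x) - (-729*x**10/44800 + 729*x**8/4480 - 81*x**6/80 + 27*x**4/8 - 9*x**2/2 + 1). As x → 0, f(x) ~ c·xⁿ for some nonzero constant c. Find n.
12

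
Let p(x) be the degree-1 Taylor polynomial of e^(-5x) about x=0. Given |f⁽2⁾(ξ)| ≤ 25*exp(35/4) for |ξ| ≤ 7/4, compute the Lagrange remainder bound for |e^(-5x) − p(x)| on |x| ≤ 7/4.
1225*exp(35/4)/32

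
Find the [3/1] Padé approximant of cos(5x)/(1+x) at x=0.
(625*x**3/24 - 2825*x**2/276 - 625*x/276 + 1)/(1 - 349*x/276)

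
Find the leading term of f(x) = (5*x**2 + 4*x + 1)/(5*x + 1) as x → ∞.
x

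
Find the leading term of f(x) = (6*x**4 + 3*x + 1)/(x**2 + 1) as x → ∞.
6*x**2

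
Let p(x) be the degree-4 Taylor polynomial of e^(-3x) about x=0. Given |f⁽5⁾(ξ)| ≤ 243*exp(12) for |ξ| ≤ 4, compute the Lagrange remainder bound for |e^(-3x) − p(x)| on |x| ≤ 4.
10368*exp(12)/5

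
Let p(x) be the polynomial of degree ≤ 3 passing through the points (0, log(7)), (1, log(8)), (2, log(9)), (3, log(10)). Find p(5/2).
-15*log(2)/16 + log(7)/16 + 5*log(10)/16 + 15*log(3)/8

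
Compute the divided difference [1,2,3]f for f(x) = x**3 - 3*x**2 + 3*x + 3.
3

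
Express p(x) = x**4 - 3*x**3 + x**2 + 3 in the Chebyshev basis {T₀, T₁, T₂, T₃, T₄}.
(31/8)T₀ + (-9/4)T₁ + T₂ + (-3/4)T₃ + (1/8)T₄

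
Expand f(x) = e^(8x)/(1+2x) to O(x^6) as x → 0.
1 + 6*x + 20*x**2 + 136*x**3/3 + 80*x**4 + 1696*x**5/15 + O(x**6)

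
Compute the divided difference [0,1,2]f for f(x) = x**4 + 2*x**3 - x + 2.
13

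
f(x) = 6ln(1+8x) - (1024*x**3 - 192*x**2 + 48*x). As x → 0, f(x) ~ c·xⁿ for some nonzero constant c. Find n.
4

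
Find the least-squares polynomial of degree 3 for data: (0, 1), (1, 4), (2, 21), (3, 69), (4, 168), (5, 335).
41/42 + (631/252)x + (-29/12)x² + (55/18)x³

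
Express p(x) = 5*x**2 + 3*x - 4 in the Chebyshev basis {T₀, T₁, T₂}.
(-3/2)T₀ + (3)T₁ + (5/2)T₂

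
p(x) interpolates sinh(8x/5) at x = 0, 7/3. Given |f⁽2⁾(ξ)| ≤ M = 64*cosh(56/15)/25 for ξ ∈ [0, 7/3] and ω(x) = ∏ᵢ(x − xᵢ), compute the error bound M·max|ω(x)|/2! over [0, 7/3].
392*cosh(56/15)/225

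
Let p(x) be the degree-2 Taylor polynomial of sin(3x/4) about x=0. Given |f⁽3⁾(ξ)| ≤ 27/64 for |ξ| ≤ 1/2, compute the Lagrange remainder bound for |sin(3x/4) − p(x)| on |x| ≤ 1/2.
9/1024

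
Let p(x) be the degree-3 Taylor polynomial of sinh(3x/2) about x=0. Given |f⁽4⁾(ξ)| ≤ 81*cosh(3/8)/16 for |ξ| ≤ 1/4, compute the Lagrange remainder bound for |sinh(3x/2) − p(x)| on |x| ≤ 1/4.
27*cosh(3/8)/32768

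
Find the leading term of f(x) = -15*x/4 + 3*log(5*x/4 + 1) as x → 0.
-75*x**2/32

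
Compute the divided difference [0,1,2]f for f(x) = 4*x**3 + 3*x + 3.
12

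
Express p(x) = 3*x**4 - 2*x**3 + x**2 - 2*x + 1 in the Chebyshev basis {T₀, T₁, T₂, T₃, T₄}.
(21/8)T₀ + (-7/2)T₁ + (2)T₂ + (-1/2)T₃ + (3/8)T₄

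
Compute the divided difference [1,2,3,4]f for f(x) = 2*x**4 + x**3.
21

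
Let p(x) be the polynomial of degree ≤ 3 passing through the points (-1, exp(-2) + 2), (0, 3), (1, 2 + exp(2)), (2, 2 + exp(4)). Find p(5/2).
(-5 + (-35*exp(2) + 53 + 35*exp(4))*exp(2))*exp(-2)/16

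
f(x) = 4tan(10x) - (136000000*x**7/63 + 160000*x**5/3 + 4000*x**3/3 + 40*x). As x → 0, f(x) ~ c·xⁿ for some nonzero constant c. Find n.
9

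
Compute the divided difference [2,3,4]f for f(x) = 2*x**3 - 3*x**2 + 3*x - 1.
15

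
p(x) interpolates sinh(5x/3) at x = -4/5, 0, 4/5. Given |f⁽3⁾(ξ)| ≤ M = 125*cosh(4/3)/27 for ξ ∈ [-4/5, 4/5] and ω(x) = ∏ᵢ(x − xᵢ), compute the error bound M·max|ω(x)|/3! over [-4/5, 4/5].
64*sqrt(3)*cosh(4/3)/729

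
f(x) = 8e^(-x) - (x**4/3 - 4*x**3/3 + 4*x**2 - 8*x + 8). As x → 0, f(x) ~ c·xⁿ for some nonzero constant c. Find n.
5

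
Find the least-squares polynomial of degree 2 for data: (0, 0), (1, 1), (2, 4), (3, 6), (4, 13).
6/35 + (-3/70)x + (11/14)x²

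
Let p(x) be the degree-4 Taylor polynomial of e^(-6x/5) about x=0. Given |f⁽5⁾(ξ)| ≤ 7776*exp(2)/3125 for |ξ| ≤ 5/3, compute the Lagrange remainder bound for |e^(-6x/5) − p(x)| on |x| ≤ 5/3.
4*exp(2)/15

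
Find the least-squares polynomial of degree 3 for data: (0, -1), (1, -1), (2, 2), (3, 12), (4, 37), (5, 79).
-61/63 + (109/378)x + (-76/63)x² + (47/54)x³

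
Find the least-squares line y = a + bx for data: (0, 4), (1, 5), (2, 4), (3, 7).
a = 19/5, b = 4/5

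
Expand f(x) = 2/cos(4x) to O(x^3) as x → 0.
2 + 16*x**2 + O(x**3)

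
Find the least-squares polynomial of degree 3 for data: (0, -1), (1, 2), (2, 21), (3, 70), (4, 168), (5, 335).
-155/126 + (329/108)x + (-523/252)x² + (161/54)x³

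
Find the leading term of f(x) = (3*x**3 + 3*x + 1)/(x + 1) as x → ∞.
3*x**2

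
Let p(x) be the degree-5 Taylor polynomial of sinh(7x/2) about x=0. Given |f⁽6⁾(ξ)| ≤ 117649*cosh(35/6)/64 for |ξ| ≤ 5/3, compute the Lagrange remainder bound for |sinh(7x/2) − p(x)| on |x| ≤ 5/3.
367653125*cosh(35/6)/6718464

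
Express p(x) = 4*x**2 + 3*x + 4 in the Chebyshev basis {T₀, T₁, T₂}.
(6)T₀ + (3)T₁ + (2)T₂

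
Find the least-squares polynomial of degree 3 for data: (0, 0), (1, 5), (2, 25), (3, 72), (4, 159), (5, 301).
-13/126 + (2095/756)x + (53/126)x² + (239/108)x³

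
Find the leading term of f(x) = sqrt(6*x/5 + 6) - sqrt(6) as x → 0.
sqrt(6)*x/10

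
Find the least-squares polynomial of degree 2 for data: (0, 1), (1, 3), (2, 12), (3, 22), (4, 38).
26/35 + (71/70)x + (29/14)x²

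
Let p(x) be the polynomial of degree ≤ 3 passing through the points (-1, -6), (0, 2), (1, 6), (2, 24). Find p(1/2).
27/8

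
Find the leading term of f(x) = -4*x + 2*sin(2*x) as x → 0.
-8*x**3/3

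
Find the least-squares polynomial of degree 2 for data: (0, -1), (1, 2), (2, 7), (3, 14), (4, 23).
-1 + (2)x + x²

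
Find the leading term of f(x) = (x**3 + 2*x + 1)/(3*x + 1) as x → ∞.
x**2/3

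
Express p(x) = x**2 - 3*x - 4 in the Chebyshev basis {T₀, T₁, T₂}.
(-7/2)T₀ + (-3)T₁ + (1/2)T₂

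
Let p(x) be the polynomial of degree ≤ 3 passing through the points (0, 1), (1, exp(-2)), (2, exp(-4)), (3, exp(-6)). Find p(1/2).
(-5*exp(2) + 1 + 15*exp(4) + 5*exp(6))*exp(-6)/16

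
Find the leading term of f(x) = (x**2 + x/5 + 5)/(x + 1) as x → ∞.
x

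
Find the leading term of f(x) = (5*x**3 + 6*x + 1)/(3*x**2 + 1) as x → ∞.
5*x/3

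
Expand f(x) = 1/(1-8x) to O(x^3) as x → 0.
1 + 8*x + 64*x**2 + O(x**3)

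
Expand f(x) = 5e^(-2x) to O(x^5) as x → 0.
5 - 10*x + 10*x**2 - 20*x**3/3 + 10*x**4/3 + O(x**5)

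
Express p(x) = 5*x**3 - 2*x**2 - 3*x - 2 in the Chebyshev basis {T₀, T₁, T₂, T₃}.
(-3)T₀ + (3/4)T₁ - T₂ + (5/4)T₃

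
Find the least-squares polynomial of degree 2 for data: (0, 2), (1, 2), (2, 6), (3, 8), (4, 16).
2 + (-3/5)x + x²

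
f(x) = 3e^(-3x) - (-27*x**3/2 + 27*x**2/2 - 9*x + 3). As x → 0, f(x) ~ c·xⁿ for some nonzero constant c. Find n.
4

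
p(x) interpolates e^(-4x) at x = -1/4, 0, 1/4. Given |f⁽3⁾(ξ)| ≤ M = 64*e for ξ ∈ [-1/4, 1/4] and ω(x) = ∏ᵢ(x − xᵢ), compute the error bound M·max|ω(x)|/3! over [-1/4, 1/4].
sqrt(3)*e/27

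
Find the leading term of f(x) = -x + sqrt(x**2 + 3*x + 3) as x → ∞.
3/2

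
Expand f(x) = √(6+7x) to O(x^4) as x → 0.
sqrt(6) + 7*sqrt(6)*x/12 - 49*sqrt(6)*x**2/288 + 343*sqrt(6)*x**3/3456 + O(x**4)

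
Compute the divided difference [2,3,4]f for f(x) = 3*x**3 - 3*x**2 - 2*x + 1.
24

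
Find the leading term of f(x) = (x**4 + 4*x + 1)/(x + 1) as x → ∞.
x**3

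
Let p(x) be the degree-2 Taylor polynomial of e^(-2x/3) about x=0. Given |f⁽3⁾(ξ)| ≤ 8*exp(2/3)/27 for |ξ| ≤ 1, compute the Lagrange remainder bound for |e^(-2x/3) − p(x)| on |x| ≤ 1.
4*exp(2/3)/81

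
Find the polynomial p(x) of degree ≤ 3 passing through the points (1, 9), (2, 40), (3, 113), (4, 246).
3*x**3 + 3*x**2 + x + 2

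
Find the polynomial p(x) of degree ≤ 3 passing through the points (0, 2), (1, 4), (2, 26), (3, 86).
3*x**3 + x**2 - 2*x + 2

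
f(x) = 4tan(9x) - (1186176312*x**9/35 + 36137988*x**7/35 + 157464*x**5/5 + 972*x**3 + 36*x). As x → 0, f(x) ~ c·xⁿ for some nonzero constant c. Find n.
11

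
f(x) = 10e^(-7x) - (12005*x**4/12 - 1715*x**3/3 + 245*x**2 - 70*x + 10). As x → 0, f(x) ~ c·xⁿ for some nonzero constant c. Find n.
5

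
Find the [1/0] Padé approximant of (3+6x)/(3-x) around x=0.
7*x/3 + 1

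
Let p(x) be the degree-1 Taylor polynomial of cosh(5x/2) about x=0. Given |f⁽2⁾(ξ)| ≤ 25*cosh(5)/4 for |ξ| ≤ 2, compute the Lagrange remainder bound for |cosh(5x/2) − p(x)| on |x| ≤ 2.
25*cosh(5)/2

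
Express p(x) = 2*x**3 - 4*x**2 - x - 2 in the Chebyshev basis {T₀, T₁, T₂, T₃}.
(-4)T₀ + (1/2)T₁ + (-2)T₂ + (1/2)T₃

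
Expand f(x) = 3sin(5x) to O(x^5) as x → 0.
15*x - 125*x**3/2 + O(x**5)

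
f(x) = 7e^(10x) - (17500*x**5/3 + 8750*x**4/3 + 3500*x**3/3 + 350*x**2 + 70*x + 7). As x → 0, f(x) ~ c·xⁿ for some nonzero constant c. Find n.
6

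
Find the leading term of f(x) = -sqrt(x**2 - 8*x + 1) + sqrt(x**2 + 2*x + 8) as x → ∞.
5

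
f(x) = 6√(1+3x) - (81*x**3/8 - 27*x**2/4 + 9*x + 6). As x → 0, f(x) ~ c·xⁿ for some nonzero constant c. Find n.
4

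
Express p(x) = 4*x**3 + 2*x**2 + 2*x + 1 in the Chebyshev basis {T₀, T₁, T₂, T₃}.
(2)T₀ + (5)T₁ + T₂ + T₃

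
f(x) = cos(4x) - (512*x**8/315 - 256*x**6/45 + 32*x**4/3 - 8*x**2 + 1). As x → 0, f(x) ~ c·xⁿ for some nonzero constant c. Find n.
10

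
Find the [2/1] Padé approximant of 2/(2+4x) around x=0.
1/(2*x + 1)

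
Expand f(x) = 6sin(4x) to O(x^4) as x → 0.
24*x - 64*x**3 + O(x**4)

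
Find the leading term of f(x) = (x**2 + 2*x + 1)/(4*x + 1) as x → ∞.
x/4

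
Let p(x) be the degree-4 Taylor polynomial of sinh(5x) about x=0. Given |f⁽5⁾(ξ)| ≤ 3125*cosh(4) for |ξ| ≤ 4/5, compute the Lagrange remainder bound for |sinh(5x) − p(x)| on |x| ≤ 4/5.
128*cosh(4)/15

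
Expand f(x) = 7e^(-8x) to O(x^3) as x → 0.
7 - 56*x + 224*x**2 + O(x**3)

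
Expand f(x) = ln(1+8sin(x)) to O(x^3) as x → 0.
8*x - 32*x**2 + O(x**3)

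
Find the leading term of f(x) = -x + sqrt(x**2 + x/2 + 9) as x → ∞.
1/4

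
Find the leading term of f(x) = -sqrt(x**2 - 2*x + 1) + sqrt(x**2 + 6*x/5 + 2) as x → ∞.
8/5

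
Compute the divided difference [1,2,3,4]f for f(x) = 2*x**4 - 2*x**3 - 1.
18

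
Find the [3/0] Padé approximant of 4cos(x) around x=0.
4 - 2*x**2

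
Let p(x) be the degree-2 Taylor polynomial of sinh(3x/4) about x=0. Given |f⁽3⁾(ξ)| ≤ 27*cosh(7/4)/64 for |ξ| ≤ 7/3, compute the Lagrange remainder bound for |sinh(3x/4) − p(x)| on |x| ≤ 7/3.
343*cosh(7/4)/384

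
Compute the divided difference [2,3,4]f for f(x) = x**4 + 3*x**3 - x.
82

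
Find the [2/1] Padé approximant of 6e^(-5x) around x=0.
(25*x**2 - 20*x + 6)/(5*x/3 + 1)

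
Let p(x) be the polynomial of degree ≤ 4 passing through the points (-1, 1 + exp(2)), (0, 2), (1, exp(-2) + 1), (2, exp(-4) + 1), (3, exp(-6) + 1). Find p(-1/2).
(-70*exp(4) - 5 + 28*exp(2) + (35*exp(2) + 268)*exp(6))*exp(-6)/128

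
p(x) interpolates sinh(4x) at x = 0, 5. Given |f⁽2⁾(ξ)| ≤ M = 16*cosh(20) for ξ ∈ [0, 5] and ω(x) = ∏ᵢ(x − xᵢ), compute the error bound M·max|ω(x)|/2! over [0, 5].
50*cosh(20)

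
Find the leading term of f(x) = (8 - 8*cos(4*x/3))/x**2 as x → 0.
64/9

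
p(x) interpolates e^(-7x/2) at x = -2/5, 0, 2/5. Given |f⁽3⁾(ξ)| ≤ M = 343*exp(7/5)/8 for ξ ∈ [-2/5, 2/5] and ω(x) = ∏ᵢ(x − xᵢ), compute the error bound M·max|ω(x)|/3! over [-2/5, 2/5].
343*sqrt(3)*exp(7/5)/3375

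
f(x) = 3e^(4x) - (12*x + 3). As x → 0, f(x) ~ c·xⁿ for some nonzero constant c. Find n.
2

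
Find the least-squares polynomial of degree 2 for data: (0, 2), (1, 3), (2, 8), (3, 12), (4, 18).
59/35 + (107/70)x + (9/14)x²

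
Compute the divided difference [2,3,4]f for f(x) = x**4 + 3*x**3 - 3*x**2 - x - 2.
79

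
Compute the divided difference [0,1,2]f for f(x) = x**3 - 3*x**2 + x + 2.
0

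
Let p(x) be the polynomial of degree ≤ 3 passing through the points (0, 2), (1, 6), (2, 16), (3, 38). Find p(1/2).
29/8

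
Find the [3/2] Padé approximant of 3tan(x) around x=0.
x*(15 - x**2)/(5*(1 - 2*x**2/5))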